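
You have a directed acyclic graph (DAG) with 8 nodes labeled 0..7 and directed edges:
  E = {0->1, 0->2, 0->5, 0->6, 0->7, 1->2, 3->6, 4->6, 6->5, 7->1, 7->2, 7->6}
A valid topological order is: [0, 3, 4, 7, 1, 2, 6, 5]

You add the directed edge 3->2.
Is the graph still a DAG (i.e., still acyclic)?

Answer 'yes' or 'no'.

Answer: yes

Derivation:
Given toposort: [0, 3, 4, 7, 1, 2, 6, 5]
Position of 3: index 1; position of 2: index 5
New edge 3->2: forward
Forward edge: respects the existing order. Still a DAG, same toposort still valid.
Still a DAG? yes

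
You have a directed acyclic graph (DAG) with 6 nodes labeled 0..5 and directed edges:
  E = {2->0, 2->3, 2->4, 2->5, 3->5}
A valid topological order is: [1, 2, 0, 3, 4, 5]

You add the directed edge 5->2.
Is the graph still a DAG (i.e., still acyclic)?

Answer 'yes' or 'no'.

Given toposort: [1, 2, 0, 3, 4, 5]
Position of 5: index 5; position of 2: index 1
New edge 5->2: backward (u after v in old order)
Backward edge: old toposort is now invalid. Check if this creates a cycle.
Does 2 already reach 5? Reachable from 2: [0, 2, 3, 4, 5]. YES -> cycle!
Still a DAG? no

Answer: no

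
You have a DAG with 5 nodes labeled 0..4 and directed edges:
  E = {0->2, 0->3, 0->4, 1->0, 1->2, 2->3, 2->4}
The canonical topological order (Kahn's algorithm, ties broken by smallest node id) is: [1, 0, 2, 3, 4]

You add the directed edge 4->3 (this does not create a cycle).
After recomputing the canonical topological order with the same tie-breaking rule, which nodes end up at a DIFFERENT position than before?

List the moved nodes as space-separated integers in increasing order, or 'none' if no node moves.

Old toposort: [1, 0, 2, 3, 4]
Added edge 4->3
Recompute Kahn (smallest-id tiebreak):
  initial in-degrees: [1, 0, 2, 3, 2]
  ready (indeg=0): [1]
  pop 1: indeg[0]->0; indeg[2]->1 | ready=[0] | order so far=[1]
  pop 0: indeg[2]->0; indeg[3]->2; indeg[4]->1 | ready=[2] | order so far=[1, 0]
  pop 2: indeg[3]->1; indeg[4]->0 | ready=[4] | order so far=[1, 0, 2]
  pop 4: indeg[3]->0 | ready=[3] | order so far=[1, 0, 2, 4]
  pop 3: no out-edges | ready=[] | order so far=[1, 0, 2, 4, 3]
New canonical toposort: [1, 0, 2, 4, 3]
Compare positions:
  Node 0: index 1 -> 1 (same)
  Node 1: index 0 -> 0 (same)
  Node 2: index 2 -> 2 (same)
  Node 3: index 3 -> 4 (moved)
  Node 4: index 4 -> 3 (moved)
Nodes that changed position: 3 4

Answer: 3 4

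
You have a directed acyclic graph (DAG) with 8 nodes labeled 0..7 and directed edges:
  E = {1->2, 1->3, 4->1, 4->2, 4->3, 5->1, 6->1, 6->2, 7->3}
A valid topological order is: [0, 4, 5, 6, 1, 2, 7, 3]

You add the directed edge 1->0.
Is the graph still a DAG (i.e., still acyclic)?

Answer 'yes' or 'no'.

Given toposort: [0, 4, 5, 6, 1, 2, 7, 3]
Position of 1: index 4; position of 0: index 0
New edge 1->0: backward (u after v in old order)
Backward edge: old toposort is now invalid. Check if this creates a cycle.
Does 0 already reach 1? Reachable from 0: [0]. NO -> still a DAG (reorder needed).
Still a DAG? yes

Answer: yes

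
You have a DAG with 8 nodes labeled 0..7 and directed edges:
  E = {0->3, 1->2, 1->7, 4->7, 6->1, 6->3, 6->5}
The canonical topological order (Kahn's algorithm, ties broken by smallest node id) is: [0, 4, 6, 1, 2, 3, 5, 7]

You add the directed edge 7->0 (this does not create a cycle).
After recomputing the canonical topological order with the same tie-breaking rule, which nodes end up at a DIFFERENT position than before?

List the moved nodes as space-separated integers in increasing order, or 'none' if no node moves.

Answer: 0 1 2 3 4 5 6 7

Derivation:
Old toposort: [0, 4, 6, 1, 2, 3, 5, 7]
Added edge 7->0
Recompute Kahn (smallest-id tiebreak):
  initial in-degrees: [1, 1, 1, 2, 0, 1, 0, 2]
  ready (indeg=0): [4, 6]
  pop 4: indeg[7]->1 | ready=[6] | order so far=[4]
  pop 6: indeg[1]->0; indeg[3]->1; indeg[5]->0 | ready=[1, 5] | order so far=[4, 6]
  pop 1: indeg[2]->0; indeg[7]->0 | ready=[2, 5, 7] | order so far=[4, 6, 1]
  pop 2: no out-edges | ready=[5, 7] | order so far=[4, 6, 1, 2]
  pop 5: no out-edges | ready=[7] | order so far=[4, 6, 1, 2, 5]
  pop 7: indeg[0]->0 | ready=[0] | order so far=[4, 6, 1, 2, 5, 7]
  pop 0: indeg[3]->0 | ready=[3] | order so far=[4, 6, 1, 2, 5, 7, 0]
  pop 3: no out-edges | ready=[] | order so far=[4, 6, 1, 2, 5, 7, 0, 3]
New canonical toposort: [4, 6, 1, 2, 5, 7, 0, 3]
Compare positions:
  Node 0: index 0 -> 6 (moved)
  Node 1: index 3 -> 2 (moved)
  Node 2: index 4 -> 3 (moved)
  Node 3: index 5 -> 7 (moved)
  Node 4: index 1 -> 0 (moved)
  Node 5: index 6 -> 4 (moved)
  Node 6: index 2 -> 1 (moved)
  Node 7: index 7 -> 5 (moved)
Nodes that changed position: 0 1 2 3 4 5 6 7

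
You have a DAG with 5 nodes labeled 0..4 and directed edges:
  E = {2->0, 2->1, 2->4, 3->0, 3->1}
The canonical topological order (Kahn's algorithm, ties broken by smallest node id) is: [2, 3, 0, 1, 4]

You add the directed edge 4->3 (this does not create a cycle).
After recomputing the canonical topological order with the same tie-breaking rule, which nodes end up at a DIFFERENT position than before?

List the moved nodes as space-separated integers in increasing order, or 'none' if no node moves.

Answer: 0 1 3 4

Derivation:
Old toposort: [2, 3, 0, 1, 4]
Added edge 4->3
Recompute Kahn (smallest-id tiebreak):
  initial in-degrees: [2, 2, 0, 1, 1]
  ready (indeg=0): [2]
  pop 2: indeg[0]->1; indeg[1]->1; indeg[4]->0 | ready=[4] | order so far=[2]
  pop 4: indeg[3]->0 | ready=[3] | order so far=[2, 4]
  pop 3: indeg[0]->0; indeg[1]->0 | ready=[0, 1] | order so far=[2, 4, 3]
  pop 0: no out-edges | ready=[1] | order so far=[2, 4, 3, 0]
  pop 1: no out-edges | ready=[] | order so far=[2, 4, 3, 0, 1]
New canonical toposort: [2, 4, 3, 0, 1]
Compare positions:
  Node 0: index 2 -> 3 (moved)
  Node 1: index 3 -> 4 (moved)
  Node 2: index 0 -> 0 (same)
  Node 3: index 1 -> 2 (moved)
  Node 4: index 4 -> 1 (moved)
Nodes that changed position: 0 1 3 4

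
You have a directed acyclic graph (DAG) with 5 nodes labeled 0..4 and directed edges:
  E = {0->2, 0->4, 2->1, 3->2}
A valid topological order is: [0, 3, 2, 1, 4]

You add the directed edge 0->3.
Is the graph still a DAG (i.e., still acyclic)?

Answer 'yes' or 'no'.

Given toposort: [0, 3, 2, 1, 4]
Position of 0: index 0; position of 3: index 1
New edge 0->3: forward
Forward edge: respects the existing order. Still a DAG, same toposort still valid.
Still a DAG? yes

Answer: yes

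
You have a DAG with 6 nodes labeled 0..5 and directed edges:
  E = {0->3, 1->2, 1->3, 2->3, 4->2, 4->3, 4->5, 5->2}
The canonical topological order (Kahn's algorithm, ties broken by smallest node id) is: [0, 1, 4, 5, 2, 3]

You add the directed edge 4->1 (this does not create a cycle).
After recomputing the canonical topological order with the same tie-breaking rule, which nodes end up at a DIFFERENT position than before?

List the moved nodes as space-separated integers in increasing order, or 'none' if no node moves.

Old toposort: [0, 1, 4, 5, 2, 3]
Added edge 4->1
Recompute Kahn (smallest-id tiebreak):
  initial in-degrees: [0, 1, 3, 4, 0, 1]
  ready (indeg=0): [0, 4]
  pop 0: indeg[3]->3 | ready=[4] | order so far=[0]
  pop 4: indeg[1]->0; indeg[2]->2; indeg[3]->2; indeg[5]->0 | ready=[1, 5] | order so far=[0, 4]
  pop 1: indeg[2]->1; indeg[3]->1 | ready=[5] | order so far=[0, 4, 1]
  pop 5: indeg[2]->0 | ready=[2] | order so far=[0, 4, 1, 5]
  pop 2: indeg[3]->0 | ready=[3] | order so far=[0, 4, 1, 5, 2]
  pop 3: no out-edges | ready=[] | order so far=[0, 4, 1, 5, 2, 3]
New canonical toposort: [0, 4, 1, 5, 2, 3]
Compare positions:
  Node 0: index 0 -> 0 (same)
  Node 1: index 1 -> 2 (moved)
  Node 2: index 4 -> 4 (same)
  Node 3: index 5 -> 5 (same)
  Node 4: index 2 -> 1 (moved)
  Node 5: index 3 -> 3 (same)
Nodes that changed position: 1 4

Answer: 1 4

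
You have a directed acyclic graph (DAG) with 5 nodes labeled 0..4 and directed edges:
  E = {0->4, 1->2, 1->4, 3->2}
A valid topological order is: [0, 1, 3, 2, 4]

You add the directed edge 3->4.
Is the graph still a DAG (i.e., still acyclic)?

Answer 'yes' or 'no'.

Answer: yes

Derivation:
Given toposort: [0, 1, 3, 2, 4]
Position of 3: index 2; position of 4: index 4
New edge 3->4: forward
Forward edge: respects the existing order. Still a DAG, same toposort still valid.
Still a DAG? yes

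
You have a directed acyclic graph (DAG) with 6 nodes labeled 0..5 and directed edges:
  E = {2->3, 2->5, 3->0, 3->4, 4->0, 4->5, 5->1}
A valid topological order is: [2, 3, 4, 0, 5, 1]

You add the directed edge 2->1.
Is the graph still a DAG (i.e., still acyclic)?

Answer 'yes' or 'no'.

Answer: yes

Derivation:
Given toposort: [2, 3, 4, 0, 5, 1]
Position of 2: index 0; position of 1: index 5
New edge 2->1: forward
Forward edge: respects the existing order. Still a DAG, same toposort still valid.
Still a DAG? yes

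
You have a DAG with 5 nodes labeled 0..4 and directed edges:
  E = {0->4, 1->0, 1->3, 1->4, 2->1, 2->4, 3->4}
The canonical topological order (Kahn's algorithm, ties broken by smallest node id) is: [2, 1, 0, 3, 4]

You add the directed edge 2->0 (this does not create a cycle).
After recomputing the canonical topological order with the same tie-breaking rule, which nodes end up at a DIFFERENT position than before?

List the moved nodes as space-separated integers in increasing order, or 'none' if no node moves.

Answer: none

Derivation:
Old toposort: [2, 1, 0, 3, 4]
Added edge 2->0
Recompute Kahn (smallest-id tiebreak):
  initial in-degrees: [2, 1, 0, 1, 4]
  ready (indeg=0): [2]
  pop 2: indeg[0]->1; indeg[1]->0; indeg[4]->3 | ready=[1] | order so far=[2]
  pop 1: indeg[0]->0; indeg[3]->0; indeg[4]->2 | ready=[0, 3] | order so far=[2, 1]
  pop 0: indeg[4]->1 | ready=[3] | order so far=[2, 1, 0]
  pop 3: indeg[4]->0 | ready=[4] | order so far=[2, 1, 0, 3]
  pop 4: no out-edges | ready=[] | order so far=[2, 1, 0, 3, 4]
New canonical toposort: [2, 1, 0, 3, 4]
Compare positions:
  Node 0: index 2 -> 2 (same)
  Node 1: index 1 -> 1 (same)
  Node 2: index 0 -> 0 (same)
  Node 3: index 3 -> 3 (same)
  Node 4: index 4 -> 4 (same)
Nodes that changed position: none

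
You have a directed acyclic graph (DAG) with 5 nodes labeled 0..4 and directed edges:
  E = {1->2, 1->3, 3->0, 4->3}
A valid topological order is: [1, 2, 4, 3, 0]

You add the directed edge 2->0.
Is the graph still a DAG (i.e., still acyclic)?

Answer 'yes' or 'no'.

Given toposort: [1, 2, 4, 3, 0]
Position of 2: index 1; position of 0: index 4
New edge 2->0: forward
Forward edge: respects the existing order. Still a DAG, same toposort still valid.
Still a DAG? yes

Answer: yes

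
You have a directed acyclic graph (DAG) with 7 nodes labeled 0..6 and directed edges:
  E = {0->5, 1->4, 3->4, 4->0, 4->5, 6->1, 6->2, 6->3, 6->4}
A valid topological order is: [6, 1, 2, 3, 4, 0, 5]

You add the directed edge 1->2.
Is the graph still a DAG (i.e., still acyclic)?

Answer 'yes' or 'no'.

Answer: yes

Derivation:
Given toposort: [6, 1, 2, 3, 4, 0, 5]
Position of 1: index 1; position of 2: index 2
New edge 1->2: forward
Forward edge: respects the existing order. Still a DAG, same toposort still valid.
Still a DAG? yes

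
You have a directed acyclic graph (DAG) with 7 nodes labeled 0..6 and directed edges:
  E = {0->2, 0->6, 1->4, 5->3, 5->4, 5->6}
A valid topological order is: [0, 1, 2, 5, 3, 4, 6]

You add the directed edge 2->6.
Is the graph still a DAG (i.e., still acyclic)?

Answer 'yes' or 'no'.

Given toposort: [0, 1, 2, 5, 3, 4, 6]
Position of 2: index 2; position of 6: index 6
New edge 2->6: forward
Forward edge: respects the existing order. Still a DAG, same toposort still valid.
Still a DAG? yes

Answer: yes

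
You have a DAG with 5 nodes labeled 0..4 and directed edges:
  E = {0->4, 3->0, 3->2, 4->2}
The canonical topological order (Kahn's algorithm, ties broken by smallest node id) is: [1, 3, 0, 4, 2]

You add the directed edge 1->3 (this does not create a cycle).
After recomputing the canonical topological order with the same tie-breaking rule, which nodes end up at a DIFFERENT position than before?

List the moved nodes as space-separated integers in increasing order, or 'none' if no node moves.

Old toposort: [1, 3, 0, 4, 2]
Added edge 1->3
Recompute Kahn (smallest-id tiebreak):
  initial in-degrees: [1, 0, 2, 1, 1]
  ready (indeg=0): [1]
  pop 1: indeg[3]->0 | ready=[3] | order so far=[1]
  pop 3: indeg[0]->0; indeg[2]->1 | ready=[0] | order so far=[1, 3]
  pop 0: indeg[4]->0 | ready=[4] | order so far=[1, 3, 0]
  pop 4: indeg[2]->0 | ready=[2] | order so far=[1, 3, 0, 4]
  pop 2: no out-edges | ready=[] | order so far=[1, 3, 0, 4, 2]
New canonical toposort: [1, 3, 0, 4, 2]
Compare positions:
  Node 0: index 2 -> 2 (same)
  Node 1: index 0 -> 0 (same)
  Node 2: index 4 -> 4 (same)
  Node 3: index 1 -> 1 (same)
  Node 4: index 3 -> 3 (same)
Nodes that changed position: none

Answer: none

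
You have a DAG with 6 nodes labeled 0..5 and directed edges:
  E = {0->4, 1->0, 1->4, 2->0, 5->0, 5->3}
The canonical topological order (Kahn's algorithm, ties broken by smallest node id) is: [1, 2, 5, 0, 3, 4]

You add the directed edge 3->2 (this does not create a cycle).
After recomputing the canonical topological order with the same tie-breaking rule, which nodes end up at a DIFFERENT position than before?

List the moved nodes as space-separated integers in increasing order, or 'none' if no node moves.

Old toposort: [1, 2, 5, 0, 3, 4]
Added edge 3->2
Recompute Kahn (smallest-id tiebreak):
  initial in-degrees: [3, 0, 1, 1, 2, 0]
  ready (indeg=0): [1, 5]
  pop 1: indeg[0]->2; indeg[4]->1 | ready=[5] | order so far=[1]
  pop 5: indeg[0]->1; indeg[3]->0 | ready=[3] | order so far=[1, 5]
  pop 3: indeg[2]->0 | ready=[2] | order so far=[1, 5, 3]
  pop 2: indeg[0]->0 | ready=[0] | order so far=[1, 5, 3, 2]
  pop 0: indeg[4]->0 | ready=[4] | order so far=[1, 5, 3, 2, 0]
  pop 4: no out-edges | ready=[] | order so far=[1, 5, 3, 2, 0, 4]
New canonical toposort: [1, 5, 3, 2, 0, 4]
Compare positions:
  Node 0: index 3 -> 4 (moved)
  Node 1: index 0 -> 0 (same)
  Node 2: index 1 -> 3 (moved)
  Node 3: index 4 -> 2 (moved)
  Node 4: index 5 -> 5 (same)
  Node 5: index 2 -> 1 (moved)
Nodes that changed position: 0 2 3 5

Answer: 0 2 3 5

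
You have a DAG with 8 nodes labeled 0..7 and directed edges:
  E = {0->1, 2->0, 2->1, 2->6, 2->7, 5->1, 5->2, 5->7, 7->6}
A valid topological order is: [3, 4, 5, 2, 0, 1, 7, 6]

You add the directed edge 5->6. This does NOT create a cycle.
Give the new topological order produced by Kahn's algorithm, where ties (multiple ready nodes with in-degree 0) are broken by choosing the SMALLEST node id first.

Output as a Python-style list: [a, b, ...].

Old toposort: [3, 4, 5, 2, 0, 1, 7, 6]
Added edge: 5->6
Position of 5 (2) < position of 6 (7). Old order still valid.
Run Kahn's algorithm (break ties by smallest node id):
  initial in-degrees: [1, 3, 1, 0, 0, 0, 3, 2]
  ready (indeg=0): [3, 4, 5]
  pop 3: no out-edges | ready=[4, 5] | order so far=[3]
  pop 4: no out-edges | ready=[5] | order so far=[3, 4]
  pop 5: indeg[1]->2; indeg[2]->0; indeg[6]->2; indeg[7]->1 | ready=[2] | order so far=[3, 4, 5]
  pop 2: indeg[0]->0; indeg[1]->1; indeg[6]->1; indeg[7]->0 | ready=[0, 7] | order so far=[3, 4, 5, 2]
  pop 0: indeg[1]->0 | ready=[1, 7] | order so far=[3, 4, 5, 2, 0]
  pop 1: no out-edges | ready=[7] | order so far=[3, 4, 5, 2, 0, 1]
  pop 7: indeg[6]->0 | ready=[6] | order so far=[3, 4, 5, 2, 0, 1, 7]
  pop 6: no out-edges | ready=[] | order so far=[3, 4, 5, 2, 0, 1, 7, 6]
  Result: [3, 4, 5, 2, 0, 1, 7, 6]

Answer: [3, 4, 5, 2, 0, 1, 7, 6]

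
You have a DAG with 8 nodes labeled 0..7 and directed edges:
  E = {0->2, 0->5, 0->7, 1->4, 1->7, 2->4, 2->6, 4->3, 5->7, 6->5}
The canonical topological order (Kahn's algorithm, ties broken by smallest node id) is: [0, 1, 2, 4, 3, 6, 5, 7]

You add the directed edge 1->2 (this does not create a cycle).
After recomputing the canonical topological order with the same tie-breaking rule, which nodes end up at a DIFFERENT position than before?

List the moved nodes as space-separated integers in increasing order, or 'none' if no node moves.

Answer: none

Derivation:
Old toposort: [0, 1, 2, 4, 3, 6, 5, 7]
Added edge 1->2
Recompute Kahn (smallest-id tiebreak):
  initial in-degrees: [0, 0, 2, 1, 2, 2, 1, 3]
  ready (indeg=0): [0, 1]
  pop 0: indeg[2]->1; indeg[5]->1; indeg[7]->2 | ready=[1] | order so far=[0]
  pop 1: indeg[2]->0; indeg[4]->1; indeg[7]->1 | ready=[2] | order so far=[0, 1]
  pop 2: indeg[4]->0; indeg[6]->0 | ready=[4, 6] | order so far=[0, 1, 2]
  pop 4: indeg[3]->0 | ready=[3, 6] | order so far=[0, 1, 2, 4]
  pop 3: no out-edges | ready=[6] | order so far=[0, 1, 2, 4, 3]
  pop 6: indeg[5]->0 | ready=[5] | order so far=[0, 1, 2, 4, 3, 6]
  pop 5: indeg[7]->0 | ready=[7] | order so far=[0, 1, 2, 4, 3, 6, 5]
  pop 7: no out-edges | ready=[] | order so far=[0, 1, 2, 4, 3, 6, 5, 7]
New canonical toposort: [0, 1, 2, 4, 3, 6, 5, 7]
Compare positions:
  Node 0: index 0 -> 0 (same)
  Node 1: index 1 -> 1 (same)
  Node 2: index 2 -> 2 (same)
  Node 3: index 4 -> 4 (same)
  Node 4: index 3 -> 3 (same)
  Node 5: index 6 -> 6 (same)
  Node 6: index 5 -> 5 (same)
  Node 7: index 7 -> 7 (same)
Nodes that changed position: none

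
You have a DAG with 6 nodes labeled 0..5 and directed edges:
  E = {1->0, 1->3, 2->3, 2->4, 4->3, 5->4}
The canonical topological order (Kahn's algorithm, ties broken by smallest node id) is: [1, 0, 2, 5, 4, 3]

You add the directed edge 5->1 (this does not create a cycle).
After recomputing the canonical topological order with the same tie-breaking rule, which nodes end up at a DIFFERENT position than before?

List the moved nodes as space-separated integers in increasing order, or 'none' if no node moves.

Answer: 0 1 2 5

Derivation:
Old toposort: [1, 0, 2, 5, 4, 3]
Added edge 5->1
Recompute Kahn (smallest-id tiebreak):
  initial in-degrees: [1, 1, 0, 3, 2, 0]
  ready (indeg=0): [2, 5]
  pop 2: indeg[3]->2; indeg[4]->1 | ready=[5] | order so far=[2]
  pop 5: indeg[1]->0; indeg[4]->0 | ready=[1, 4] | order so far=[2, 5]
  pop 1: indeg[0]->0; indeg[3]->1 | ready=[0, 4] | order so far=[2, 5, 1]
  pop 0: no out-edges | ready=[4] | order so far=[2, 5, 1, 0]
  pop 4: indeg[3]->0 | ready=[3] | order so far=[2, 5, 1, 0, 4]
  pop 3: no out-edges | ready=[] | order so far=[2, 5, 1, 0, 4, 3]
New canonical toposort: [2, 5, 1, 0, 4, 3]
Compare positions:
  Node 0: index 1 -> 3 (moved)
  Node 1: index 0 -> 2 (moved)
  Node 2: index 2 -> 0 (moved)
  Node 3: index 5 -> 5 (same)
  Node 4: index 4 -> 4 (same)
  Node 5: index 3 -> 1 (moved)
Nodes that changed position: 0 1 2 5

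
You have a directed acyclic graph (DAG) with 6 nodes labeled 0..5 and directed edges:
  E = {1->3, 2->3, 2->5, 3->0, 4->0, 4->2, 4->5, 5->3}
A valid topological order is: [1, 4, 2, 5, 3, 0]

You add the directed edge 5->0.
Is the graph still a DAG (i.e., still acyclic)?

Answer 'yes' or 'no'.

Answer: yes

Derivation:
Given toposort: [1, 4, 2, 5, 3, 0]
Position of 5: index 3; position of 0: index 5
New edge 5->0: forward
Forward edge: respects the existing order. Still a DAG, same toposort still valid.
Still a DAG? yes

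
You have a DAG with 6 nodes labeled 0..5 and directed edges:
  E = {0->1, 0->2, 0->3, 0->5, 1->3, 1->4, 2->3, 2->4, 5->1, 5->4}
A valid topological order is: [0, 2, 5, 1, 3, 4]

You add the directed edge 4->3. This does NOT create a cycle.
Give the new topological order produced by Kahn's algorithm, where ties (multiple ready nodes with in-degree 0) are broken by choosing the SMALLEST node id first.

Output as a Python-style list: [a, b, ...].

Old toposort: [0, 2, 5, 1, 3, 4]
Added edge: 4->3
Position of 4 (5) > position of 3 (4). Must reorder: 4 must now come before 3.
Run Kahn's algorithm (break ties by smallest node id):
  initial in-degrees: [0, 2, 1, 4, 3, 1]
  ready (indeg=0): [0]
  pop 0: indeg[1]->1; indeg[2]->0; indeg[3]->3; indeg[5]->0 | ready=[2, 5] | order so far=[0]
  pop 2: indeg[3]->2; indeg[4]->2 | ready=[5] | order so far=[0, 2]
  pop 5: indeg[1]->0; indeg[4]->1 | ready=[1] | order so far=[0, 2, 5]
  pop 1: indeg[3]->1; indeg[4]->0 | ready=[4] | order so far=[0, 2, 5, 1]
  pop 4: indeg[3]->0 | ready=[3] | order so far=[0, 2, 5, 1, 4]
  pop 3: no out-edges | ready=[] | order so far=[0, 2, 5, 1, 4, 3]
  Result: [0, 2, 5, 1, 4, 3]

Answer: [0, 2, 5, 1, 4, 3]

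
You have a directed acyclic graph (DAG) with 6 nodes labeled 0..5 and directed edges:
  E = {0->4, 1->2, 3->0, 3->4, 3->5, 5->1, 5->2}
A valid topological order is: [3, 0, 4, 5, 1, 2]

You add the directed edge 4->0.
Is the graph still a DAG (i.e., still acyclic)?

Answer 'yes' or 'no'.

Given toposort: [3, 0, 4, 5, 1, 2]
Position of 4: index 2; position of 0: index 1
New edge 4->0: backward (u after v in old order)
Backward edge: old toposort is now invalid. Check if this creates a cycle.
Does 0 already reach 4? Reachable from 0: [0, 4]. YES -> cycle!
Still a DAG? no

Answer: no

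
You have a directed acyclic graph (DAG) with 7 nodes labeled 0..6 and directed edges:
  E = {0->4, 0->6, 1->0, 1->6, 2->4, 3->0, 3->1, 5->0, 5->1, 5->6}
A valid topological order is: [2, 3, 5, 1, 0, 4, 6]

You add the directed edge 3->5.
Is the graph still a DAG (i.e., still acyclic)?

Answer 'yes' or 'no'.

Given toposort: [2, 3, 5, 1, 0, 4, 6]
Position of 3: index 1; position of 5: index 2
New edge 3->5: forward
Forward edge: respects the existing order. Still a DAG, same toposort still valid.
Still a DAG? yes

Answer: yes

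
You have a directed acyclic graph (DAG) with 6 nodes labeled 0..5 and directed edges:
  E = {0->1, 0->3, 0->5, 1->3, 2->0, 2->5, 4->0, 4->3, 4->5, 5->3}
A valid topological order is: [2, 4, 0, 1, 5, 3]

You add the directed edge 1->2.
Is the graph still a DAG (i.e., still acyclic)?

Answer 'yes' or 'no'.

Given toposort: [2, 4, 0, 1, 5, 3]
Position of 1: index 3; position of 2: index 0
New edge 1->2: backward (u after v in old order)
Backward edge: old toposort is now invalid. Check if this creates a cycle.
Does 2 already reach 1? Reachable from 2: [0, 1, 2, 3, 5]. YES -> cycle!
Still a DAG? no

Answer: no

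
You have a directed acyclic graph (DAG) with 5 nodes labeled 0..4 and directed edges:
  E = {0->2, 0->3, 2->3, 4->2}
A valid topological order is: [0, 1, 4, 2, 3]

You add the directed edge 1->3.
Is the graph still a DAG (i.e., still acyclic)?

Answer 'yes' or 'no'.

Answer: yes

Derivation:
Given toposort: [0, 1, 4, 2, 3]
Position of 1: index 1; position of 3: index 4
New edge 1->3: forward
Forward edge: respects the existing order. Still a DAG, same toposort still valid.
Still a DAG? yes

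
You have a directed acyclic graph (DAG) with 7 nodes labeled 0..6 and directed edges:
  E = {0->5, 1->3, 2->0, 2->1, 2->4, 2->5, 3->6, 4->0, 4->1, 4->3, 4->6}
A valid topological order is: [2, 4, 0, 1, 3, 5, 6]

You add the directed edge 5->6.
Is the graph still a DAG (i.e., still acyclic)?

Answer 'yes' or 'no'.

Given toposort: [2, 4, 0, 1, 3, 5, 6]
Position of 5: index 5; position of 6: index 6
New edge 5->6: forward
Forward edge: respects the existing order. Still a DAG, same toposort still valid.
Still a DAG? yes

Answer: yes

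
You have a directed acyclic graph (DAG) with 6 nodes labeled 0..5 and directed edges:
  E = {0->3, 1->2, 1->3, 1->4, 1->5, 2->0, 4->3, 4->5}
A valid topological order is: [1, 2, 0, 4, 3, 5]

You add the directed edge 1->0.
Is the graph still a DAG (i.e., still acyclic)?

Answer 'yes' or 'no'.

Given toposort: [1, 2, 0, 4, 3, 5]
Position of 1: index 0; position of 0: index 2
New edge 1->0: forward
Forward edge: respects the existing order. Still a DAG, same toposort still valid.
Still a DAG? yes

Answer: yes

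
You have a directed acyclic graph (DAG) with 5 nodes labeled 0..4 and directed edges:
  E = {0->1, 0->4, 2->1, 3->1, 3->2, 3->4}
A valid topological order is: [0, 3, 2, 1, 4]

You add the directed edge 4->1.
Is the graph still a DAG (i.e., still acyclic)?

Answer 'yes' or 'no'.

Given toposort: [0, 3, 2, 1, 4]
Position of 4: index 4; position of 1: index 3
New edge 4->1: backward (u after v in old order)
Backward edge: old toposort is now invalid. Check if this creates a cycle.
Does 1 already reach 4? Reachable from 1: [1]. NO -> still a DAG (reorder needed).
Still a DAG? yes

Answer: yes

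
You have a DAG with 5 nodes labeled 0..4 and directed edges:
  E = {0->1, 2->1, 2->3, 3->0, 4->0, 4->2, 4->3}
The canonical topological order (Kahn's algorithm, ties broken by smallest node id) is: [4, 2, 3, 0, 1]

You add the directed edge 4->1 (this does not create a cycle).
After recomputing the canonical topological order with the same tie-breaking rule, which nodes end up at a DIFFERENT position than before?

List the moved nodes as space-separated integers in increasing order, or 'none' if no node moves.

Answer: none

Derivation:
Old toposort: [4, 2, 3, 0, 1]
Added edge 4->1
Recompute Kahn (smallest-id tiebreak):
  initial in-degrees: [2, 3, 1, 2, 0]
  ready (indeg=0): [4]
  pop 4: indeg[0]->1; indeg[1]->2; indeg[2]->0; indeg[3]->1 | ready=[2] | order so far=[4]
  pop 2: indeg[1]->1; indeg[3]->0 | ready=[3] | order so far=[4, 2]
  pop 3: indeg[0]->0 | ready=[0] | order so far=[4, 2, 3]
  pop 0: indeg[1]->0 | ready=[1] | order so far=[4, 2, 3, 0]
  pop 1: no out-edges | ready=[] | order so far=[4, 2, 3, 0, 1]
New canonical toposort: [4, 2, 3, 0, 1]
Compare positions:
  Node 0: index 3 -> 3 (same)
  Node 1: index 4 -> 4 (same)
  Node 2: index 1 -> 1 (same)
  Node 3: index 2 -> 2 (same)
  Node 4: index 0 -> 0 (same)
Nodes that changed position: none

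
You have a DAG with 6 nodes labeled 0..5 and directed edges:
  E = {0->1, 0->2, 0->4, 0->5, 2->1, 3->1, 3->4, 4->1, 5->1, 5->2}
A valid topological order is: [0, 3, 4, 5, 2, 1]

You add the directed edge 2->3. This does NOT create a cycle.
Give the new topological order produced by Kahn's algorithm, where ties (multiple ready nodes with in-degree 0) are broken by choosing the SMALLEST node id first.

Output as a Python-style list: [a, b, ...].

Old toposort: [0, 3, 4, 5, 2, 1]
Added edge: 2->3
Position of 2 (4) > position of 3 (1). Must reorder: 2 must now come before 3.
Run Kahn's algorithm (break ties by smallest node id):
  initial in-degrees: [0, 5, 2, 1, 2, 1]
  ready (indeg=0): [0]
  pop 0: indeg[1]->4; indeg[2]->1; indeg[4]->1; indeg[5]->0 | ready=[5] | order so far=[0]
  pop 5: indeg[1]->3; indeg[2]->0 | ready=[2] | order so far=[0, 5]
  pop 2: indeg[1]->2; indeg[3]->0 | ready=[3] | order so far=[0, 5, 2]
  pop 3: indeg[1]->1; indeg[4]->0 | ready=[4] | order so far=[0, 5, 2, 3]
  pop 4: indeg[1]->0 | ready=[1] | order so far=[0, 5, 2, 3, 4]
  pop 1: no out-edges | ready=[] | order so far=[0, 5, 2, 3, 4, 1]
  Result: [0, 5, 2, 3, 4, 1]

Answer: [0, 5, 2, 3, 4, 1]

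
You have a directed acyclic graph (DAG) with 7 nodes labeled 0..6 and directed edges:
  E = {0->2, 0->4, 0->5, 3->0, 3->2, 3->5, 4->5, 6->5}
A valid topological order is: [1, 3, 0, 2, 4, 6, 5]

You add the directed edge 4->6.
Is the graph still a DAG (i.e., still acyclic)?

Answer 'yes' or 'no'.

Given toposort: [1, 3, 0, 2, 4, 6, 5]
Position of 4: index 4; position of 6: index 5
New edge 4->6: forward
Forward edge: respects the existing order. Still a DAG, same toposort still valid.
Still a DAG? yes

Answer: yes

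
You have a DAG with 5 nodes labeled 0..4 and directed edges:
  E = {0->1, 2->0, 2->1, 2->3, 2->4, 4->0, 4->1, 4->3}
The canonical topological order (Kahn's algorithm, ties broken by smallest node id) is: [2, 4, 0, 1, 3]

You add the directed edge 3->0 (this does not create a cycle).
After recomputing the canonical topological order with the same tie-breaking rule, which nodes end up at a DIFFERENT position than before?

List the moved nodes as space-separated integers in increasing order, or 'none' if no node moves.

Answer: 0 1 3

Derivation:
Old toposort: [2, 4, 0, 1, 3]
Added edge 3->0
Recompute Kahn (smallest-id tiebreak):
  initial in-degrees: [3, 3, 0, 2, 1]
  ready (indeg=0): [2]
  pop 2: indeg[0]->2; indeg[1]->2; indeg[3]->1; indeg[4]->0 | ready=[4] | order so far=[2]
  pop 4: indeg[0]->1; indeg[1]->1; indeg[3]->0 | ready=[3] | order so far=[2, 4]
  pop 3: indeg[0]->0 | ready=[0] | order so far=[2, 4, 3]
  pop 0: indeg[1]->0 | ready=[1] | order so far=[2, 4, 3, 0]
  pop 1: no out-edges | ready=[] | order so far=[2, 4, 3, 0, 1]
New canonical toposort: [2, 4, 3, 0, 1]
Compare positions:
  Node 0: index 2 -> 3 (moved)
  Node 1: index 3 -> 4 (moved)
  Node 2: index 0 -> 0 (same)
  Node 3: index 4 -> 2 (moved)
  Node 4: index 1 -> 1 (same)
Nodes that changed position: 0 1 3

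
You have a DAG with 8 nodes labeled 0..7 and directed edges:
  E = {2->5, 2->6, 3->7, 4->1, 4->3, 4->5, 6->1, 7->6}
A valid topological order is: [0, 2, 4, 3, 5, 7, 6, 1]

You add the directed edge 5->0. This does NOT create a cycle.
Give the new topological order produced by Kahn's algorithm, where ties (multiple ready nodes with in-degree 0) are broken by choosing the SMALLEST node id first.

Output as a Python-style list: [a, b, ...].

Old toposort: [0, 2, 4, 3, 5, 7, 6, 1]
Added edge: 5->0
Position of 5 (4) > position of 0 (0). Must reorder: 5 must now come before 0.
Run Kahn's algorithm (break ties by smallest node id):
  initial in-degrees: [1, 2, 0, 1, 0, 2, 2, 1]
  ready (indeg=0): [2, 4]
  pop 2: indeg[5]->1; indeg[6]->1 | ready=[4] | order so far=[2]
  pop 4: indeg[1]->1; indeg[3]->0; indeg[5]->0 | ready=[3, 5] | order so far=[2, 4]
  pop 3: indeg[7]->0 | ready=[5, 7] | order so far=[2, 4, 3]
  pop 5: indeg[0]->0 | ready=[0, 7] | order so far=[2, 4, 3, 5]
  pop 0: no out-edges | ready=[7] | order so far=[2, 4, 3, 5, 0]
  pop 7: indeg[6]->0 | ready=[6] | order so far=[2, 4, 3, 5, 0, 7]
  pop 6: indeg[1]->0 | ready=[1] | order so far=[2, 4, 3, 5, 0, 7, 6]
  pop 1: no out-edges | ready=[] | order so far=[2, 4, 3, 5, 0, 7, 6, 1]
  Result: [2, 4, 3, 5, 0, 7, 6, 1]

Answer: [2, 4, 3, 5, 0, 7, 6, 1]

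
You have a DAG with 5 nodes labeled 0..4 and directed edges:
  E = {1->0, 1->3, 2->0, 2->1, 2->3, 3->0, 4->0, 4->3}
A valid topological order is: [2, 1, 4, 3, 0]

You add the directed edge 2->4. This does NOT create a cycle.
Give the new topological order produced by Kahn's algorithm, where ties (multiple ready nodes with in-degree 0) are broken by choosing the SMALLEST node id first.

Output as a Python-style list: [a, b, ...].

Answer: [2, 1, 4, 3, 0]

Derivation:
Old toposort: [2, 1, 4, 3, 0]
Added edge: 2->4
Position of 2 (0) < position of 4 (2). Old order still valid.
Run Kahn's algorithm (break ties by smallest node id):
  initial in-degrees: [4, 1, 0, 3, 1]
  ready (indeg=0): [2]
  pop 2: indeg[0]->3; indeg[1]->0; indeg[3]->2; indeg[4]->0 | ready=[1, 4] | order so far=[2]
  pop 1: indeg[0]->2; indeg[3]->1 | ready=[4] | order so far=[2, 1]
  pop 4: indeg[0]->1; indeg[3]->0 | ready=[3] | order so far=[2, 1, 4]
  pop 3: indeg[0]->0 | ready=[0] | order so far=[2, 1, 4, 3]
  pop 0: no out-edges | ready=[] | order so far=[2, 1, 4, 3, 0]
  Result: [2, 1, 4, 3, 0]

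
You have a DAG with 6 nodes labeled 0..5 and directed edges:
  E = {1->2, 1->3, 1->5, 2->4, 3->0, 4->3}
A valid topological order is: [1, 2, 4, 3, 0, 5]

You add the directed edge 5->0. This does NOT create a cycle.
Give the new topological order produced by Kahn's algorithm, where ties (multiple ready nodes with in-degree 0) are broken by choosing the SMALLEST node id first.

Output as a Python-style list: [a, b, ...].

Old toposort: [1, 2, 4, 3, 0, 5]
Added edge: 5->0
Position of 5 (5) > position of 0 (4). Must reorder: 5 must now come before 0.
Run Kahn's algorithm (break ties by smallest node id):
  initial in-degrees: [2, 0, 1, 2, 1, 1]
  ready (indeg=0): [1]
  pop 1: indeg[2]->0; indeg[3]->1; indeg[5]->0 | ready=[2, 5] | order so far=[1]
  pop 2: indeg[4]->0 | ready=[4, 5] | order so far=[1, 2]
  pop 4: indeg[3]->0 | ready=[3, 5] | order so far=[1, 2, 4]
  pop 3: indeg[0]->1 | ready=[5] | order so far=[1, 2, 4, 3]
  pop 5: indeg[0]->0 | ready=[0] | order so far=[1, 2, 4, 3, 5]
  pop 0: no out-edges | ready=[] | order so far=[1, 2, 4, 3, 5, 0]
  Result: [1, 2, 4, 3, 5, 0]

Answer: [1, 2, 4, 3, 5, 0]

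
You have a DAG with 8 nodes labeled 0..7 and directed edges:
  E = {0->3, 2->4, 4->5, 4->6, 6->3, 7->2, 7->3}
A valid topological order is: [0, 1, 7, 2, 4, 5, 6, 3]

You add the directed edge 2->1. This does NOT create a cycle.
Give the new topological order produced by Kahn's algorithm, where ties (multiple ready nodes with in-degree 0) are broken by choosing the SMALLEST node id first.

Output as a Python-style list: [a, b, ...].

Answer: [0, 7, 2, 1, 4, 5, 6, 3]

Derivation:
Old toposort: [0, 1, 7, 2, 4, 5, 6, 3]
Added edge: 2->1
Position of 2 (3) > position of 1 (1). Must reorder: 2 must now come before 1.
Run Kahn's algorithm (break ties by smallest node id):
  initial in-degrees: [0, 1, 1, 3, 1, 1, 1, 0]
  ready (indeg=0): [0, 7]
  pop 0: indeg[3]->2 | ready=[7] | order so far=[0]
  pop 7: indeg[2]->0; indeg[3]->1 | ready=[2] | order so far=[0, 7]
  pop 2: indeg[1]->0; indeg[4]->0 | ready=[1, 4] | order so far=[0, 7, 2]
  pop 1: no out-edges | ready=[4] | order so far=[0, 7, 2, 1]
  pop 4: indeg[5]->0; indeg[6]->0 | ready=[5, 6] | order so far=[0, 7, 2, 1, 4]
  pop 5: no out-edges | ready=[6] | order so far=[0, 7, 2, 1, 4, 5]
  pop 6: indeg[3]->0 | ready=[3] | order so far=[0, 7, 2, 1, 4, 5, 6]
  pop 3: no out-edges | ready=[] | order so far=[0, 7, 2, 1, 4, 5, 6, 3]
  Result: [0, 7, 2, 1, 4, 5, 6, 3]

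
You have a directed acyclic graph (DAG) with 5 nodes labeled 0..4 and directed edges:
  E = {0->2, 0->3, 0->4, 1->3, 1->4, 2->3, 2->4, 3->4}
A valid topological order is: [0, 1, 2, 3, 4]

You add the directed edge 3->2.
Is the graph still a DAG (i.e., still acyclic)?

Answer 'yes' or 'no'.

Answer: no

Derivation:
Given toposort: [0, 1, 2, 3, 4]
Position of 3: index 3; position of 2: index 2
New edge 3->2: backward (u after v in old order)
Backward edge: old toposort is now invalid. Check if this creates a cycle.
Does 2 already reach 3? Reachable from 2: [2, 3, 4]. YES -> cycle!
Still a DAG? no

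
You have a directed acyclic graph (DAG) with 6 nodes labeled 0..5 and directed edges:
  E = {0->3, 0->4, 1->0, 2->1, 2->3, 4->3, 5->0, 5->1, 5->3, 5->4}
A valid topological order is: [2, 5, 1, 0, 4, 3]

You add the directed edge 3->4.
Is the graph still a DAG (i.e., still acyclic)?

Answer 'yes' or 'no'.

Answer: no

Derivation:
Given toposort: [2, 5, 1, 0, 4, 3]
Position of 3: index 5; position of 4: index 4
New edge 3->4: backward (u after v in old order)
Backward edge: old toposort is now invalid. Check if this creates a cycle.
Does 4 already reach 3? Reachable from 4: [3, 4]. YES -> cycle!
Still a DAG? no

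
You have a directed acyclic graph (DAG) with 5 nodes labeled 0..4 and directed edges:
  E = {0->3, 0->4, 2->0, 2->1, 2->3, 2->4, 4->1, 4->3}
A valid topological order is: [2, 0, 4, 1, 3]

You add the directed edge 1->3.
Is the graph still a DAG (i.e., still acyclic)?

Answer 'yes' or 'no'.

Answer: yes

Derivation:
Given toposort: [2, 0, 4, 1, 3]
Position of 1: index 3; position of 3: index 4
New edge 1->3: forward
Forward edge: respects the existing order. Still a DAG, same toposort still valid.
Still a DAG? yes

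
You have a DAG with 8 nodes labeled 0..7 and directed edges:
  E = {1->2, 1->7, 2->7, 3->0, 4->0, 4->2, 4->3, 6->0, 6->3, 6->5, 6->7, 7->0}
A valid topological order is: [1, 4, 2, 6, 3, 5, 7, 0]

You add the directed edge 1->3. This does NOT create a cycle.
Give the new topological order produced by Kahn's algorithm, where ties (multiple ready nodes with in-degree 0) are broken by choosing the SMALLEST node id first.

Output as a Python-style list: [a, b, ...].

Answer: [1, 4, 2, 6, 3, 5, 7, 0]

Derivation:
Old toposort: [1, 4, 2, 6, 3, 5, 7, 0]
Added edge: 1->3
Position of 1 (0) < position of 3 (4). Old order still valid.
Run Kahn's algorithm (break ties by smallest node id):
  initial in-degrees: [4, 0, 2, 3, 0, 1, 0, 3]
  ready (indeg=0): [1, 4, 6]
  pop 1: indeg[2]->1; indeg[3]->2; indeg[7]->2 | ready=[4, 6] | order so far=[1]
  pop 4: indeg[0]->3; indeg[2]->0; indeg[3]->1 | ready=[2, 6] | order so far=[1, 4]
  pop 2: indeg[7]->1 | ready=[6] | order so far=[1, 4, 2]
  pop 6: indeg[0]->2; indeg[3]->0; indeg[5]->0; indeg[7]->0 | ready=[3, 5, 7] | order so far=[1, 4, 2, 6]
  pop 3: indeg[0]->1 | ready=[5, 7] | order so far=[1, 4, 2, 6, 3]
  pop 5: no out-edges | ready=[7] | order so far=[1, 4, 2, 6, 3, 5]
  pop 7: indeg[0]->0 | ready=[0] | order so far=[1, 4, 2, 6, 3, 5, 7]
  pop 0: no out-edges | ready=[] | order so far=[1, 4, 2, 6, 3, 5, 7, 0]
  Result: [1, 4, 2, 6, 3, 5, 7, 0]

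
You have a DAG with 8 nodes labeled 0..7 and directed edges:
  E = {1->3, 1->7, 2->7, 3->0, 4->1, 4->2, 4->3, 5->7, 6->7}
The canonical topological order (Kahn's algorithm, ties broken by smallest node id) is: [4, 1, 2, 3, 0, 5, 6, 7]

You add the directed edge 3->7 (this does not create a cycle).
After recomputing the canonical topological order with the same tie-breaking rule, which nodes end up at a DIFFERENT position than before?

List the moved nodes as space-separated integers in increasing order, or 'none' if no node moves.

Answer: none

Derivation:
Old toposort: [4, 1, 2, 3, 0, 5, 6, 7]
Added edge 3->7
Recompute Kahn (smallest-id tiebreak):
  initial in-degrees: [1, 1, 1, 2, 0, 0, 0, 5]
  ready (indeg=0): [4, 5, 6]
  pop 4: indeg[1]->0; indeg[2]->0; indeg[3]->1 | ready=[1, 2, 5, 6] | order so far=[4]
  pop 1: indeg[3]->0; indeg[7]->4 | ready=[2, 3, 5, 6] | order so far=[4, 1]
  pop 2: indeg[7]->3 | ready=[3, 5, 6] | order so far=[4, 1, 2]
  pop 3: indeg[0]->0; indeg[7]->2 | ready=[0, 5, 6] | order so far=[4, 1, 2, 3]
  pop 0: no out-edges | ready=[5, 6] | order so far=[4, 1, 2, 3, 0]
  pop 5: indeg[7]->1 | ready=[6] | order so far=[4, 1, 2, 3, 0, 5]
  pop 6: indeg[7]->0 | ready=[7] | order so far=[4, 1, 2, 3, 0, 5, 6]
  pop 7: no out-edges | ready=[] | order so far=[4, 1, 2, 3, 0, 5, 6, 7]
New canonical toposort: [4, 1, 2, 3, 0, 5, 6, 7]
Compare positions:
  Node 0: index 4 -> 4 (same)
  Node 1: index 1 -> 1 (same)
  Node 2: index 2 -> 2 (same)
  Node 3: index 3 -> 3 (same)
  Node 4: index 0 -> 0 (same)
  Node 5: index 5 -> 5 (same)
  Node 6: index 6 -> 6 (same)
  Node 7: index 7 -> 7 (same)
Nodes that changed position: none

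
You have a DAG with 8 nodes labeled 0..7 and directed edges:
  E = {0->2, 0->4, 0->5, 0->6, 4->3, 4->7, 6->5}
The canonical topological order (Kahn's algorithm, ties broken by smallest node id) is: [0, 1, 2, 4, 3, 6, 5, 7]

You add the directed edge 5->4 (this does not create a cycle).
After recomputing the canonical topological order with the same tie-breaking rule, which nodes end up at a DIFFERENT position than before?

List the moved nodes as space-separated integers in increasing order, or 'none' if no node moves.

Answer: 3 4 5 6

Derivation:
Old toposort: [0, 1, 2, 4, 3, 6, 5, 7]
Added edge 5->4
Recompute Kahn (smallest-id tiebreak):
  initial in-degrees: [0, 0, 1, 1, 2, 2, 1, 1]
  ready (indeg=0): [0, 1]
  pop 0: indeg[2]->0; indeg[4]->1; indeg[5]->1; indeg[6]->0 | ready=[1, 2, 6] | order so far=[0]
  pop 1: no out-edges | ready=[2, 6] | order so far=[0, 1]
  pop 2: no out-edges | ready=[6] | order so far=[0, 1, 2]
  pop 6: indeg[5]->0 | ready=[5] | order so far=[0, 1, 2, 6]
  pop 5: indeg[4]->0 | ready=[4] | order so far=[0, 1, 2, 6, 5]
  pop 4: indeg[3]->0; indeg[7]->0 | ready=[3, 7] | order so far=[0, 1, 2, 6, 5, 4]
  pop 3: no out-edges | ready=[7] | order so far=[0, 1, 2, 6, 5, 4, 3]
  pop 7: no out-edges | ready=[] | order so far=[0, 1, 2, 6, 5, 4, 3, 7]
New canonical toposort: [0, 1, 2, 6, 5, 4, 3, 7]
Compare positions:
  Node 0: index 0 -> 0 (same)
  Node 1: index 1 -> 1 (same)
  Node 2: index 2 -> 2 (same)
  Node 3: index 4 -> 6 (moved)
  Node 4: index 3 -> 5 (moved)
  Node 5: index 6 -> 4 (moved)
  Node 6: index 5 -> 3 (moved)
  Node 7: index 7 -> 7 (same)
Nodes that changed position: 3 4 5 6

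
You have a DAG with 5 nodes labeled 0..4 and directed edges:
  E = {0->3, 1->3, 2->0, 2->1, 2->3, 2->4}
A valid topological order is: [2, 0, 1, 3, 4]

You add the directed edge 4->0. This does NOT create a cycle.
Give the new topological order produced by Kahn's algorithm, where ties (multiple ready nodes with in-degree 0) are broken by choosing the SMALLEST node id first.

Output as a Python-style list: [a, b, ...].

Answer: [2, 1, 4, 0, 3]

Derivation:
Old toposort: [2, 0, 1, 3, 4]
Added edge: 4->0
Position of 4 (4) > position of 0 (1). Must reorder: 4 must now come before 0.
Run Kahn's algorithm (break ties by smallest node id):
  initial in-degrees: [2, 1, 0, 3, 1]
  ready (indeg=0): [2]
  pop 2: indeg[0]->1; indeg[1]->0; indeg[3]->2; indeg[4]->0 | ready=[1, 4] | order so far=[2]
  pop 1: indeg[3]->1 | ready=[4] | order so far=[2, 1]
  pop 4: indeg[0]->0 | ready=[0] | order so far=[2, 1, 4]
  pop 0: indeg[3]->0 | ready=[3] | order so far=[2, 1, 4, 0]
  pop 3: no out-edges | ready=[] | order so far=[2, 1, 4, 0, 3]
  Result: [2, 1, 4, 0, 3]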